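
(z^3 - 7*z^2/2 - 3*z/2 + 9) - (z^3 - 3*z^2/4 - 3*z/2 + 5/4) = 31/4 - 11*z^2/4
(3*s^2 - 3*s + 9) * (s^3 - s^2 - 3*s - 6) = 3*s^5 - 6*s^4 + 3*s^3 - 18*s^2 - 9*s - 54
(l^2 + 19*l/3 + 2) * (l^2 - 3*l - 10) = l^4 + 10*l^3/3 - 27*l^2 - 208*l/3 - 20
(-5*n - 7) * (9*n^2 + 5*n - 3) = -45*n^3 - 88*n^2 - 20*n + 21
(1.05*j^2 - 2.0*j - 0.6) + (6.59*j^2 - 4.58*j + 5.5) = 7.64*j^2 - 6.58*j + 4.9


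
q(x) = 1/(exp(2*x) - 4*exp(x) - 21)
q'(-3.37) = 0.00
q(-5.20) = -0.05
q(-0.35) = -0.04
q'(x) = (-2*exp(2*x) + 4*exp(x))/(exp(2*x) - 4*exp(x) - 21)^2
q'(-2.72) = 0.00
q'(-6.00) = 0.00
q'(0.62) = 0.00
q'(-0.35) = 0.00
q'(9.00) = 0.00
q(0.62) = -0.04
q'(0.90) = -0.00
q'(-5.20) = 0.00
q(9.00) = 0.00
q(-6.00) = -0.05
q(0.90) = -0.04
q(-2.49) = -0.05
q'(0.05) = 0.00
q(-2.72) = -0.05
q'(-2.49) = 0.00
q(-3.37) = -0.05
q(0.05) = -0.04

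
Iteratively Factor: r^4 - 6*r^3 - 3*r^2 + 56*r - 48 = (r - 4)*(r^3 - 2*r^2 - 11*r + 12) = (r - 4)*(r - 1)*(r^2 - r - 12) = (r - 4)^2*(r - 1)*(r + 3)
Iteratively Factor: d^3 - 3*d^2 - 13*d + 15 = (d + 3)*(d^2 - 6*d + 5) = (d - 1)*(d + 3)*(d - 5)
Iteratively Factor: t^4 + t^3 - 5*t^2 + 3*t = (t)*(t^3 + t^2 - 5*t + 3) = t*(t - 1)*(t^2 + 2*t - 3) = t*(t - 1)^2*(t + 3)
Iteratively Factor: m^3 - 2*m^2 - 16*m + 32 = (m - 4)*(m^2 + 2*m - 8) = (m - 4)*(m + 4)*(m - 2)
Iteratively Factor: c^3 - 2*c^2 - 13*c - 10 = (c + 2)*(c^2 - 4*c - 5) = (c + 1)*(c + 2)*(c - 5)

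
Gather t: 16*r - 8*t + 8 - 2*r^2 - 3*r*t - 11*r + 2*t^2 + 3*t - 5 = -2*r^2 + 5*r + 2*t^2 + t*(-3*r - 5) + 3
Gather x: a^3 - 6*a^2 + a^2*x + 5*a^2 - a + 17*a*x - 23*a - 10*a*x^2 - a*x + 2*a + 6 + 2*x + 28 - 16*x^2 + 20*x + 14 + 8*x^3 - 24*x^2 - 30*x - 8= a^3 - a^2 - 22*a + 8*x^3 + x^2*(-10*a - 40) + x*(a^2 + 16*a - 8) + 40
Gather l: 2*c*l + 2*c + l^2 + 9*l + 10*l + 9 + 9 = 2*c + l^2 + l*(2*c + 19) + 18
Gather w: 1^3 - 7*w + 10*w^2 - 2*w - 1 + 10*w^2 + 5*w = 20*w^2 - 4*w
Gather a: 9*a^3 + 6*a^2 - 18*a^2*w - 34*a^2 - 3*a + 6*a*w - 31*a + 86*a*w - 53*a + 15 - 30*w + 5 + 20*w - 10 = 9*a^3 + a^2*(-18*w - 28) + a*(92*w - 87) - 10*w + 10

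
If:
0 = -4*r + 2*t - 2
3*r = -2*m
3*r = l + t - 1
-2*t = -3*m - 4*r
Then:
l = -4/9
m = 2/3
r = -4/9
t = 1/9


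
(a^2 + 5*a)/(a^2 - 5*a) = (a + 5)/(a - 5)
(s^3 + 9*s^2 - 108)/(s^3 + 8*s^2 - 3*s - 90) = (s + 6)/(s + 5)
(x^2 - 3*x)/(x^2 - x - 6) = x/(x + 2)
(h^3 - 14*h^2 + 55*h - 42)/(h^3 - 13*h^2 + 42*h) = (h - 1)/h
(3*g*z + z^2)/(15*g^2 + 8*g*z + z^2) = z/(5*g + z)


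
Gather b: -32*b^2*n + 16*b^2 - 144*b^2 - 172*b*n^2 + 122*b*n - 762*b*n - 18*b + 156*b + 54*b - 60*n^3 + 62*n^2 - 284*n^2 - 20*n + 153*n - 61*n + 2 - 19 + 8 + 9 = b^2*(-32*n - 128) + b*(-172*n^2 - 640*n + 192) - 60*n^3 - 222*n^2 + 72*n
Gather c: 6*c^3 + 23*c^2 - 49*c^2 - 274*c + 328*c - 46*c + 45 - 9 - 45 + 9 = 6*c^3 - 26*c^2 + 8*c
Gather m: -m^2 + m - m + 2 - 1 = 1 - m^2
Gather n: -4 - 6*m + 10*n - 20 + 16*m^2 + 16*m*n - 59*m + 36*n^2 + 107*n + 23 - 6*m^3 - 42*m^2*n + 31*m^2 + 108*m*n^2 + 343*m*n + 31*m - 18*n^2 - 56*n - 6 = -6*m^3 + 47*m^2 - 34*m + n^2*(108*m + 18) + n*(-42*m^2 + 359*m + 61) - 7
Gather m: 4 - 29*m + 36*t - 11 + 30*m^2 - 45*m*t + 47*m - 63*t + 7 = 30*m^2 + m*(18 - 45*t) - 27*t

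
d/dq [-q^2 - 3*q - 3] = -2*q - 3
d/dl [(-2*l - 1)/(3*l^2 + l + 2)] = (-6*l^2 - 2*l + (2*l + 1)*(6*l + 1) - 4)/(3*l^2 + l + 2)^2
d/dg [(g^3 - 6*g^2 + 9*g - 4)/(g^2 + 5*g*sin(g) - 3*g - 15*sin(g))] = ((3*g^2 - 12*g + 9)*(g^2 + 5*g*sin(g) - 3*g - 15*sin(g)) + (-g^3 + 6*g^2 - 9*g + 4)*(5*g*cos(g) + 2*g + 5*sin(g) - 15*cos(g) - 3))/((g - 3)^2*(g + 5*sin(g))^2)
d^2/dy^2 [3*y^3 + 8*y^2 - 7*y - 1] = 18*y + 16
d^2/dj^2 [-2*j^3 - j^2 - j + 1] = -12*j - 2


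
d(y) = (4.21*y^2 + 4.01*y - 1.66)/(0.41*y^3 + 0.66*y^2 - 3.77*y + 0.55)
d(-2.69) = 2.41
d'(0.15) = -6337541.01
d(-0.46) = -1.10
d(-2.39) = 1.66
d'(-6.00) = -1.25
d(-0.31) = -1.41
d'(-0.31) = -2.45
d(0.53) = -1.37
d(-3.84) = 29.17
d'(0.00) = -13.40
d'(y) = (8.42*y + 4.01)/(0.41*y^3 + 0.66*y^2 - 3.77*y + 0.55) + (-1.23*y^2 - 1.32*y + 3.77)*(4.21*y^2 + 4.01*y - 1.66)/(0.41*y^3 + 0.66*y^2 - 3.77*y + 0.55)^2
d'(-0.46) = -1.84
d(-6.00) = -3.02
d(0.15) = -1313.49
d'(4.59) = -1.04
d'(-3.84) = -194.08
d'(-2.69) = -3.00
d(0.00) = -3.02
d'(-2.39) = -2.11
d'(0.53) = -3.94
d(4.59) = 2.87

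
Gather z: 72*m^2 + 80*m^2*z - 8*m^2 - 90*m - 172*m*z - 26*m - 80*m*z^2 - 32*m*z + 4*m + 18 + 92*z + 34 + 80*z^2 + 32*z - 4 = 64*m^2 - 112*m + z^2*(80 - 80*m) + z*(80*m^2 - 204*m + 124) + 48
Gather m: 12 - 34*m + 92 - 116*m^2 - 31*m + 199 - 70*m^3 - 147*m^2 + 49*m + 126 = -70*m^3 - 263*m^2 - 16*m + 429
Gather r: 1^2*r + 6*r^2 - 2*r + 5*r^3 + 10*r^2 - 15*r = 5*r^3 + 16*r^2 - 16*r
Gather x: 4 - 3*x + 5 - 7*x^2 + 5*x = -7*x^2 + 2*x + 9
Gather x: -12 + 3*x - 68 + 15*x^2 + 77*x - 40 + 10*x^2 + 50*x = 25*x^2 + 130*x - 120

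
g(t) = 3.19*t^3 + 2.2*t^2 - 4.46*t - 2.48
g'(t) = 9.57*t^2 + 4.4*t - 4.46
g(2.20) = 32.32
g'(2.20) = 51.54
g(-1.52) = -1.82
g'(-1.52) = 10.96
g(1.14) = 0.02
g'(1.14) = 12.99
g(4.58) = 329.71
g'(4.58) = 216.44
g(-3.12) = -64.03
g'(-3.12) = 74.97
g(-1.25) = 0.30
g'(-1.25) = 4.99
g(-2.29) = -19.04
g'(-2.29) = 35.65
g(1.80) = 15.22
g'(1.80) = 34.47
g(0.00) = -2.48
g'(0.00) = -4.46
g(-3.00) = -55.43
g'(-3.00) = 68.47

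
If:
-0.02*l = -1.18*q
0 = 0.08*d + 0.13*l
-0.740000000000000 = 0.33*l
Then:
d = 3.64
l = -2.24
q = -0.04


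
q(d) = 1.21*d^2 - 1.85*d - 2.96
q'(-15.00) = -38.15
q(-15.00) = 297.04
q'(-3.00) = -9.11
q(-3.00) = 13.48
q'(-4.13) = -11.84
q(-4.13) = 25.32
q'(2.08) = 3.18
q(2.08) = -1.57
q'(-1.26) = -4.90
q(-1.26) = 1.29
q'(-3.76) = -10.95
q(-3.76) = 21.10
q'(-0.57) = -3.23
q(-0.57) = -1.51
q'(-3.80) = -11.05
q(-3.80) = 21.54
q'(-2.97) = -9.04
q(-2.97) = 13.21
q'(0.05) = -1.73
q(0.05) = -3.05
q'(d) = 2.42*d - 1.85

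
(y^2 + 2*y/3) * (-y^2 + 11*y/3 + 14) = -y^4 + 3*y^3 + 148*y^2/9 + 28*y/3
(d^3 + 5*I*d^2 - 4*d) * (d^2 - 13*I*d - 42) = d^5 - 8*I*d^4 + 19*d^3 - 158*I*d^2 + 168*d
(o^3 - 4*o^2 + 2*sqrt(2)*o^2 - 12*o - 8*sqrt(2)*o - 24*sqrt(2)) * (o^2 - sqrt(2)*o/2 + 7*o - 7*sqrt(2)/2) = o^5 + 3*sqrt(2)*o^4/2 + 3*o^4 - 42*o^3 + 9*sqrt(2)*o^3/2 - 90*o^2 - 60*sqrt(2)*o^2 - 126*sqrt(2)*o + 80*o + 168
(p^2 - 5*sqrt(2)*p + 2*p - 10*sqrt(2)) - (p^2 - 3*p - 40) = -5*sqrt(2)*p + 5*p - 10*sqrt(2) + 40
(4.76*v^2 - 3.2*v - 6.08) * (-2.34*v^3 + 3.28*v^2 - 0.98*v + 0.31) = -11.1384*v^5 + 23.1008*v^4 - 0.9336*v^3 - 15.3308*v^2 + 4.9664*v - 1.8848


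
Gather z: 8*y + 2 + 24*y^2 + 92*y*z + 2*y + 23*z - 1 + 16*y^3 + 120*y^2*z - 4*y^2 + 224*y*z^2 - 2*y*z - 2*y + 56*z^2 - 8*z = 16*y^3 + 20*y^2 + 8*y + z^2*(224*y + 56) + z*(120*y^2 + 90*y + 15) + 1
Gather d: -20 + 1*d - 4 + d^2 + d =d^2 + 2*d - 24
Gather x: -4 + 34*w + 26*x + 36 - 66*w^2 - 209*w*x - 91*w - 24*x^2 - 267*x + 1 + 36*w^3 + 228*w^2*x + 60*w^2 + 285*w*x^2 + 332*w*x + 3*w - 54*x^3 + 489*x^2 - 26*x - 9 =36*w^3 - 6*w^2 - 54*w - 54*x^3 + x^2*(285*w + 465) + x*(228*w^2 + 123*w - 267) + 24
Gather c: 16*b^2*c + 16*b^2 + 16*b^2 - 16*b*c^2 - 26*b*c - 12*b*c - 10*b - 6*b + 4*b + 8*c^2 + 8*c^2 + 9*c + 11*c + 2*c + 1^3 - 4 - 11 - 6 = 32*b^2 - 12*b + c^2*(16 - 16*b) + c*(16*b^2 - 38*b + 22) - 20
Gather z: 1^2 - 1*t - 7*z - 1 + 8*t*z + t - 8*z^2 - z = -8*z^2 + z*(8*t - 8)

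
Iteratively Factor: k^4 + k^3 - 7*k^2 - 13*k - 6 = (k - 3)*(k^3 + 4*k^2 + 5*k + 2) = (k - 3)*(k + 1)*(k^2 + 3*k + 2) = (k - 3)*(k + 1)*(k + 2)*(k + 1)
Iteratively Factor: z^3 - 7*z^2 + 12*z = (z - 4)*(z^2 - 3*z) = z*(z - 4)*(z - 3)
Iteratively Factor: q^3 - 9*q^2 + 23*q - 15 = (q - 1)*(q^2 - 8*q + 15) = (q - 3)*(q - 1)*(q - 5)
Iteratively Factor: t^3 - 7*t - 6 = (t - 3)*(t^2 + 3*t + 2) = (t - 3)*(t + 1)*(t + 2)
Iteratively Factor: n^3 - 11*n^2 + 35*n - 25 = (n - 5)*(n^2 - 6*n + 5) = (n - 5)^2*(n - 1)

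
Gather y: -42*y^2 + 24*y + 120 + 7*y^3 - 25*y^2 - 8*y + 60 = 7*y^3 - 67*y^2 + 16*y + 180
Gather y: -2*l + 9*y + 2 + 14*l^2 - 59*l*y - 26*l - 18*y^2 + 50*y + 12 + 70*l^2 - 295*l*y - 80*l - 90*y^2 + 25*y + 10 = 84*l^2 - 108*l - 108*y^2 + y*(84 - 354*l) + 24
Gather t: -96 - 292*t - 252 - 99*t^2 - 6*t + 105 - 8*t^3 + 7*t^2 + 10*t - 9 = -8*t^3 - 92*t^2 - 288*t - 252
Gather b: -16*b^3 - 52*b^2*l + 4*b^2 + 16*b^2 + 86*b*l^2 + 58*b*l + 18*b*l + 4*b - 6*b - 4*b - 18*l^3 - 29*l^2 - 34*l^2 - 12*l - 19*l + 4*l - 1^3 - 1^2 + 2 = -16*b^3 + b^2*(20 - 52*l) + b*(86*l^2 + 76*l - 6) - 18*l^3 - 63*l^2 - 27*l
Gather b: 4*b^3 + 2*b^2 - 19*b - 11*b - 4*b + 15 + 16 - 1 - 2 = 4*b^3 + 2*b^2 - 34*b + 28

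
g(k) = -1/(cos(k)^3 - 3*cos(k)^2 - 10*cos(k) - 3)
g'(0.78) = 0.07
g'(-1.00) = -0.13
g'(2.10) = 4.01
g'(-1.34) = -0.37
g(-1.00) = 0.11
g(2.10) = -0.87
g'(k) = -(3*sin(k)*cos(k)^2 - 6*sin(k)*cos(k) - 10*sin(k))/(cos(k)^3 - 3*cos(k)^2 - 10*cos(k) - 3)^2 = (-3*cos(k)^2 + 6*cos(k) + 10)*sin(k)/(-cos(k)^3 + 3*cos(k)^2 + 10*cos(k) + 3)^2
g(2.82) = -0.34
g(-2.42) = -0.42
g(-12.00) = 0.08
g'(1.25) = 0.27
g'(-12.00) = 0.04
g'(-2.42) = -0.44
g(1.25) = 0.16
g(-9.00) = -0.35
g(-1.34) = 0.18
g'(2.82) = 0.06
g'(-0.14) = -0.01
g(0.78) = 0.09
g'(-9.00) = -0.10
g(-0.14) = 0.07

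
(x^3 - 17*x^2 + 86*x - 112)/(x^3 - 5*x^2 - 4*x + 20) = (x^2 - 15*x + 56)/(x^2 - 3*x - 10)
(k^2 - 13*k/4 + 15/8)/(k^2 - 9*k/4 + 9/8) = (2*k - 5)/(2*k - 3)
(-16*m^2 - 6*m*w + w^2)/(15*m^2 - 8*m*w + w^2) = (-16*m^2 - 6*m*w + w^2)/(15*m^2 - 8*m*w + w^2)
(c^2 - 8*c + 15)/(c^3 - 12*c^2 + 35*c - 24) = (c - 5)/(c^2 - 9*c + 8)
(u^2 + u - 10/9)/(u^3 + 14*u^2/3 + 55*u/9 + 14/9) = (9*u^2 + 9*u - 10)/(9*u^3 + 42*u^2 + 55*u + 14)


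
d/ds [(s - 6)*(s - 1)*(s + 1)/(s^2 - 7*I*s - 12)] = (s^4 - 14*I*s^3 + s^2*(-35 + 42*I) + 132*s + 12 + 42*I)/(s^4 - 14*I*s^3 - 73*s^2 + 168*I*s + 144)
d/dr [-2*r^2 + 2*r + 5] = 2 - 4*r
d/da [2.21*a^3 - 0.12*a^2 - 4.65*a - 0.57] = 6.63*a^2 - 0.24*a - 4.65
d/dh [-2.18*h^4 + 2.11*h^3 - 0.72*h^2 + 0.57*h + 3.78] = -8.72*h^3 + 6.33*h^2 - 1.44*h + 0.57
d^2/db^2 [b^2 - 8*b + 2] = 2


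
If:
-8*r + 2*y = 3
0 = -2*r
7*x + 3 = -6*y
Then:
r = 0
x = -12/7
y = 3/2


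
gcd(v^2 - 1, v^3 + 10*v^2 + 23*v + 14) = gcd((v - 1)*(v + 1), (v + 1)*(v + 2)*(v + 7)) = v + 1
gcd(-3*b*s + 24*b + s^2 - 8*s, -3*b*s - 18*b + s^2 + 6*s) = -3*b + s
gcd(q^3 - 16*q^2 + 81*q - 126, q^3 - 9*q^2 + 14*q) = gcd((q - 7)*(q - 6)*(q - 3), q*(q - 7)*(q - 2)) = q - 7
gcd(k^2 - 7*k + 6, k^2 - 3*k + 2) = k - 1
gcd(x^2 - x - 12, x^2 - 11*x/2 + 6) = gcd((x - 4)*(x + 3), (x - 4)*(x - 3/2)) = x - 4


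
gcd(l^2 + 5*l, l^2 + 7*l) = l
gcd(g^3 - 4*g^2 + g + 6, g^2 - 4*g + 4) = g - 2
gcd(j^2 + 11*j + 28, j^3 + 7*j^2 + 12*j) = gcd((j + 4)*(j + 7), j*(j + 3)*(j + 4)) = j + 4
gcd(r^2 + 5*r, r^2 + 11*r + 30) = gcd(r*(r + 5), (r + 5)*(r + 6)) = r + 5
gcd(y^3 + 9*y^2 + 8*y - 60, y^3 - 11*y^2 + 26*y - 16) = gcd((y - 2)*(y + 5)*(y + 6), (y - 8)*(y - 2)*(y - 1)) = y - 2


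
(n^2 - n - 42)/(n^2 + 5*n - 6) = (n - 7)/(n - 1)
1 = 1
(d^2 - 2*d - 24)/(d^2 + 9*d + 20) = (d - 6)/(d + 5)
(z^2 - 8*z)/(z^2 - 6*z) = (z - 8)/(z - 6)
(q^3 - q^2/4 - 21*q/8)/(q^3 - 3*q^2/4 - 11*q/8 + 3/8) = q*(8*q^2 - 2*q - 21)/(8*q^3 - 6*q^2 - 11*q + 3)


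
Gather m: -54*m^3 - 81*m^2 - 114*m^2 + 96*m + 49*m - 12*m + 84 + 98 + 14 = -54*m^3 - 195*m^2 + 133*m + 196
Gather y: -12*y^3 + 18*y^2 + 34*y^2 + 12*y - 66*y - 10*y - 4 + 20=-12*y^3 + 52*y^2 - 64*y + 16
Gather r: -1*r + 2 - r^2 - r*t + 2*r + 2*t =-r^2 + r*(1 - t) + 2*t + 2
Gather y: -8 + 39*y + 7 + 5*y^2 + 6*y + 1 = 5*y^2 + 45*y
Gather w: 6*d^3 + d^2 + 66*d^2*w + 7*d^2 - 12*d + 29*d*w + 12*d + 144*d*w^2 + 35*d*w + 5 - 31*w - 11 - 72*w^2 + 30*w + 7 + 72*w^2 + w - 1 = 6*d^3 + 8*d^2 + 144*d*w^2 + w*(66*d^2 + 64*d)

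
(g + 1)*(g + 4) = g^2 + 5*g + 4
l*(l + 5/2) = l^2 + 5*l/2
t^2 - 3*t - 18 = (t - 6)*(t + 3)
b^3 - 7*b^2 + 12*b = b*(b - 4)*(b - 3)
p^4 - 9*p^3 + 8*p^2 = p^2*(p - 8)*(p - 1)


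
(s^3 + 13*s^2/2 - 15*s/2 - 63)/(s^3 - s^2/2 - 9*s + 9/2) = (2*s^2 + 19*s + 42)/(2*s^2 + 5*s - 3)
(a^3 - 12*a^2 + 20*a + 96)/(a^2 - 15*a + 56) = (a^2 - 4*a - 12)/(a - 7)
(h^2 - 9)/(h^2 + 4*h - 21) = (h + 3)/(h + 7)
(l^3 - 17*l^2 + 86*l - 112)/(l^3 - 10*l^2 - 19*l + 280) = (l - 2)/(l + 5)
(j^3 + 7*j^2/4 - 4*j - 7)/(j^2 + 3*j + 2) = (4*j^2 - j - 14)/(4*(j + 1))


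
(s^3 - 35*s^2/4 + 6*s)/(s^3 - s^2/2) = (4*s^2 - 35*s + 24)/(2*s*(2*s - 1))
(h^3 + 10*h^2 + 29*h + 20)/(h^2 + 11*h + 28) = (h^2 + 6*h + 5)/(h + 7)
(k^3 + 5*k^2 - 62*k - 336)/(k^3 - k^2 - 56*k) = (k + 6)/k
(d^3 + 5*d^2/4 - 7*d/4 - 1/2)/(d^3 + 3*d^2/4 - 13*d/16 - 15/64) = 16*(d^2 + d - 2)/(16*d^2 + 8*d - 15)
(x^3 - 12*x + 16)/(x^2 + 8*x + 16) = (x^2 - 4*x + 4)/(x + 4)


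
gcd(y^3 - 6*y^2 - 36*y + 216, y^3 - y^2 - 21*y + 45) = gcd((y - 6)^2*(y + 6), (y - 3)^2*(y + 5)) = 1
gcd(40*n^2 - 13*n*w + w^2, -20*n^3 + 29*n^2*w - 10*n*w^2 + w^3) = -5*n + w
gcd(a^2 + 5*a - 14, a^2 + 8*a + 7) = a + 7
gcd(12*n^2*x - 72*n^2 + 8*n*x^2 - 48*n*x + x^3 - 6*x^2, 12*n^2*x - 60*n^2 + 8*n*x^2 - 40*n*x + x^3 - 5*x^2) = 12*n^2 + 8*n*x + x^2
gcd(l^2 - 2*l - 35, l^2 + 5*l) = l + 5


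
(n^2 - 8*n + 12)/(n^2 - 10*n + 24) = (n - 2)/(n - 4)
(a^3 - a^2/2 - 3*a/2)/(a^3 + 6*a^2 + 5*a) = (a - 3/2)/(a + 5)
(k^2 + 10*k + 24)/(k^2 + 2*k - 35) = (k^2 + 10*k + 24)/(k^2 + 2*k - 35)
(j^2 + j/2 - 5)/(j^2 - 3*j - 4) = (-j^2 - j/2 + 5)/(-j^2 + 3*j + 4)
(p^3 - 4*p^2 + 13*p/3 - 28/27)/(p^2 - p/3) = p - 11/3 + 28/(9*p)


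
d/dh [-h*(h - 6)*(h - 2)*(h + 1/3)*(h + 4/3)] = -5*h^4 + 76*h^3/3 + 8*h^2/3 - 296*h/9 - 16/3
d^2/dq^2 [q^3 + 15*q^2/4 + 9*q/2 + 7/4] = 6*q + 15/2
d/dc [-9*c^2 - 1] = -18*c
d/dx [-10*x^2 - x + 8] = -20*x - 1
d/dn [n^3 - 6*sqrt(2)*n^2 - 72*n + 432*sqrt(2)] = 3*n^2 - 12*sqrt(2)*n - 72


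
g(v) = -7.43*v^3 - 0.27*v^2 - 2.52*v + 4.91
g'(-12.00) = -3205.80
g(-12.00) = 12835.31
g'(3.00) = -204.75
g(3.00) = -205.69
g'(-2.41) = -130.68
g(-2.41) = 113.42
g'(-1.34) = -41.82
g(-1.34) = 25.68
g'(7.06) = -1117.35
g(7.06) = -2640.92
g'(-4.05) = -365.94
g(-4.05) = 504.26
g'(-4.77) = -507.11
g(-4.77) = 817.17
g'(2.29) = -120.65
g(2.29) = -91.50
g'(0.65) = -12.29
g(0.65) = 1.12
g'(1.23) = -36.91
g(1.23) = -12.42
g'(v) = -22.29*v^2 - 0.54*v - 2.52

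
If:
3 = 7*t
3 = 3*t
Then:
No Solution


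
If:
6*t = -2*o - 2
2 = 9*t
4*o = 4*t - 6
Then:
No Solution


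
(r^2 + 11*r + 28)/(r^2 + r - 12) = (r + 7)/(r - 3)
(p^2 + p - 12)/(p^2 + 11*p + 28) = (p - 3)/(p + 7)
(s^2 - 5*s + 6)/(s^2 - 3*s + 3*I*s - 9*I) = (s - 2)/(s + 3*I)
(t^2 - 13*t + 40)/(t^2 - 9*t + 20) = (t - 8)/(t - 4)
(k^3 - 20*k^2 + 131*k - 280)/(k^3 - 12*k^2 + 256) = (k^2 - 12*k + 35)/(k^2 - 4*k - 32)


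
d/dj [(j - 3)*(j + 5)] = 2*j + 2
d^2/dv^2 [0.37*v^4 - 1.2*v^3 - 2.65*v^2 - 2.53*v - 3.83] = 4.44*v^2 - 7.2*v - 5.3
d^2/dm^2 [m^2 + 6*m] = 2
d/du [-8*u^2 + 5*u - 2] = 5 - 16*u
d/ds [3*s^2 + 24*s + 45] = 6*s + 24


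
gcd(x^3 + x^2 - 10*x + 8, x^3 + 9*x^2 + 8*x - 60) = x - 2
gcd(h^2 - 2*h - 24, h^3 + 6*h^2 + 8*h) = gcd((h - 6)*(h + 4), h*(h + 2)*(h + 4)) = h + 4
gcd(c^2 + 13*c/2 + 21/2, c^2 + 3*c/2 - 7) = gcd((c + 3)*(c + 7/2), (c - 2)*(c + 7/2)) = c + 7/2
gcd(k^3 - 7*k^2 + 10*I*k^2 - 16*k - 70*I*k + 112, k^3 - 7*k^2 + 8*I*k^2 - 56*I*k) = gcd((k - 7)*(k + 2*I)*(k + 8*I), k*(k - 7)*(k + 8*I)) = k^2 + k*(-7 + 8*I) - 56*I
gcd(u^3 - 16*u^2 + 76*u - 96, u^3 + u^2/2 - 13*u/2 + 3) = u - 2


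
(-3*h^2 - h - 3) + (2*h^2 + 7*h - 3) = -h^2 + 6*h - 6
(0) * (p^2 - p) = 0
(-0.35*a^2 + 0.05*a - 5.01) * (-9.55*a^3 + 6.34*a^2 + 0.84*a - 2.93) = 3.3425*a^5 - 2.6965*a^4 + 47.8685*a^3 - 30.6959*a^2 - 4.3549*a + 14.6793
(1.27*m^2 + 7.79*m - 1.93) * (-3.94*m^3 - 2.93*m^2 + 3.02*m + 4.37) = -5.0038*m^5 - 34.4137*m^4 - 11.3851*m^3 + 34.7306*m^2 + 28.2137*m - 8.4341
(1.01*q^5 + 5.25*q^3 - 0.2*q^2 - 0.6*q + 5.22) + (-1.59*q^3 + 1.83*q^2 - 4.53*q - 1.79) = 1.01*q^5 + 3.66*q^3 + 1.63*q^2 - 5.13*q + 3.43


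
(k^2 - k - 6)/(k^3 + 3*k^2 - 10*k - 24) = 1/(k + 4)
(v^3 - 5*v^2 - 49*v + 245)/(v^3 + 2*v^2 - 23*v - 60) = (v^2 - 49)/(v^2 + 7*v + 12)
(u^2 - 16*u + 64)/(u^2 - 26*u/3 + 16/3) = 3*(u - 8)/(3*u - 2)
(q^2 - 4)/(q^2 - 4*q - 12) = (q - 2)/(q - 6)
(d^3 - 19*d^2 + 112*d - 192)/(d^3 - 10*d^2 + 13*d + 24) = (d - 8)/(d + 1)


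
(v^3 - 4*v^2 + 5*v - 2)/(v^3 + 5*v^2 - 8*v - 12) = (v^2 - 2*v + 1)/(v^2 + 7*v + 6)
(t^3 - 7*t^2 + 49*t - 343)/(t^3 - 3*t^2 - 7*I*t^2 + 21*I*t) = (t^2 + 7*t*(-1 + I) - 49*I)/(t*(t - 3))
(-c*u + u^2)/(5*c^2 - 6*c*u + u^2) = u/(-5*c + u)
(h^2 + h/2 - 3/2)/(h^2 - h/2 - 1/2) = (2*h + 3)/(2*h + 1)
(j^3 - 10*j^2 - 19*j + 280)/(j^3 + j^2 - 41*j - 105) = (j - 8)/(j + 3)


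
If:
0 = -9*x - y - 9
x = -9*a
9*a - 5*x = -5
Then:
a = -5/54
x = 5/6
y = -33/2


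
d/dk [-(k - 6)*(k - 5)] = 11 - 2*k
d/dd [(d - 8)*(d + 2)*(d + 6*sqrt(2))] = 3*d^2 - 12*d + 12*sqrt(2)*d - 36*sqrt(2) - 16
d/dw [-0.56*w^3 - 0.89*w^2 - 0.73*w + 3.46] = -1.68*w^2 - 1.78*w - 0.73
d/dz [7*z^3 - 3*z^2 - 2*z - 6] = 21*z^2 - 6*z - 2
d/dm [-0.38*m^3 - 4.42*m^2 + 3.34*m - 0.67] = -1.14*m^2 - 8.84*m + 3.34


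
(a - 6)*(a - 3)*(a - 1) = a^3 - 10*a^2 + 27*a - 18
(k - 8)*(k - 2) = k^2 - 10*k + 16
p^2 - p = p*(p - 1)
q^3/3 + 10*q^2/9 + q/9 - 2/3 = (q/3 + 1)*(q - 2/3)*(q + 1)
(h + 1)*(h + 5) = h^2 + 6*h + 5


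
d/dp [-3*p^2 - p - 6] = -6*p - 1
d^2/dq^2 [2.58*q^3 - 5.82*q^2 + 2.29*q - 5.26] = 15.48*q - 11.64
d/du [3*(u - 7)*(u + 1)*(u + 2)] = 9*u^2 - 24*u - 57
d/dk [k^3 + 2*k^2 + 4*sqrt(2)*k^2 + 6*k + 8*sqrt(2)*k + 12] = 3*k^2 + 4*k + 8*sqrt(2)*k + 6 + 8*sqrt(2)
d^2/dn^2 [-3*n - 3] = 0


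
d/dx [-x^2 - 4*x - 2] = -2*x - 4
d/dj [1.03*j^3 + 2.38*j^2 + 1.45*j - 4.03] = 3.09*j^2 + 4.76*j + 1.45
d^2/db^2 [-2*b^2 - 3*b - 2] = -4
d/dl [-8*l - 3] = -8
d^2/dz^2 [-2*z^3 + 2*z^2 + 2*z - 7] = 4 - 12*z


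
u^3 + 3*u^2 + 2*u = u*(u + 1)*(u + 2)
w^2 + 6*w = w*(w + 6)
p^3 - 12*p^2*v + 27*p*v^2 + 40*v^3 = (p - 8*v)*(p - 5*v)*(p + v)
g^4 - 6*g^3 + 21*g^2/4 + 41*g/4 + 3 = (g - 4)*(g - 3)*(g + 1/2)^2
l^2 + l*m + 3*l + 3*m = (l + 3)*(l + m)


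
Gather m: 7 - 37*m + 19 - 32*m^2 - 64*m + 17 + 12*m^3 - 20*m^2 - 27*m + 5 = 12*m^3 - 52*m^2 - 128*m + 48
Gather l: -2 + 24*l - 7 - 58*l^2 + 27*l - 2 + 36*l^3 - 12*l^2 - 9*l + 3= 36*l^3 - 70*l^2 + 42*l - 8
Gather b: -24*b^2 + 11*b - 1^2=-24*b^2 + 11*b - 1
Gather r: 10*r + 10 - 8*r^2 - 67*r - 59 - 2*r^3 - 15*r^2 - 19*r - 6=-2*r^3 - 23*r^2 - 76*r - 55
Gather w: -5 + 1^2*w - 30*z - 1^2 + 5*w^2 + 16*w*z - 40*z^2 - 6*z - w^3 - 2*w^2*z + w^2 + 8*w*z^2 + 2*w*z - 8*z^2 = -w^3 + w^2*(6 - 2*z) + w*(8*z^2 + 18*z + 1) - 48*z^2 - 36*z - 6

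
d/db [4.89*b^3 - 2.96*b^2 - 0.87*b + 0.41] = 14.67*b^2 - 5.92*b - 0.87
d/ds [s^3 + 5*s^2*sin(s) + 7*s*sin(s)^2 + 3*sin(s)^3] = 5*s^2*cos(s) + 3*s^2 + 10*s*sin(s) + 7*s*sin(2*s) + 9*sin(s)^2*cos(s) + 7*sin(s)^2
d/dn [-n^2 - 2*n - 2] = -2*n - 2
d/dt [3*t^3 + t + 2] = 9*t^2 + 1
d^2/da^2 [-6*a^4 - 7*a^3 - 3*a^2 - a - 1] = -72*a^2 - 42*a - 6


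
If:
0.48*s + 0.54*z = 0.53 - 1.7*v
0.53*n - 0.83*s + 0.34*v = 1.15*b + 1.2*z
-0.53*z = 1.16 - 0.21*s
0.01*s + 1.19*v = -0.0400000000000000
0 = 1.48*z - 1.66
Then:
No Solution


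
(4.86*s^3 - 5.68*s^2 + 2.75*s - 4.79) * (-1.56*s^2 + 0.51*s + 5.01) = -7.5816*s^5 + 11.3394*s^4 + 17.1618*s^3 - 19.5819*s^2 + 11.3346*s - 23.9979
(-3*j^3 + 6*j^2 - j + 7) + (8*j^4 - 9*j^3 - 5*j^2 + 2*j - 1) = 8*j^4 - 12*j^3 + j^2 + j + 6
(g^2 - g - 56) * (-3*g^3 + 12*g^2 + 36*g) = -3*g^5 + 15*g^4 + 192*g^3 - 708*g^2 - 2016*g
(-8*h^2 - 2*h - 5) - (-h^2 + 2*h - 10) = -7*h^2 - 4*h + 5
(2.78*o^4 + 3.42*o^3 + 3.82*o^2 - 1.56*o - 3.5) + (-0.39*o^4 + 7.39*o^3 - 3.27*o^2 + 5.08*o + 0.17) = 2.39*o^4 + 10.81*o^3 + 0.55*o^2 + 3.52*o - 3.33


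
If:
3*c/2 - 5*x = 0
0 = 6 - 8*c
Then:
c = 3/4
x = 9/40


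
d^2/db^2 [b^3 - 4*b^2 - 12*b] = 6*b - 8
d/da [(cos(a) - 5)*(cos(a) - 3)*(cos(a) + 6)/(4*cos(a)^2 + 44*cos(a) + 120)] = (sin(a)^2 - 10*cos(a) + 54)*sin(a)/(4*(cos(a) + 5)^2)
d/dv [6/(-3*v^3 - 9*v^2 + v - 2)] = 6*(9*v^2 + 18*v - 1)/(3*v^3 + 9*v^2 - v + 2)^2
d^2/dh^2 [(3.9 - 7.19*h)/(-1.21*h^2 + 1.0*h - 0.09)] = ((23.818 - 52.1994*h)*(1.21*h^2 - 1.0*h + 0.09) + (2.42*h - 1.0)*(4.84*h - 2.0)*(7.19*h - 3.9))/(1.21*h^2 - 1.0*h + 0.09)^3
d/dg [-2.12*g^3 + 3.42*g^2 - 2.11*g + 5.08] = -6.36*g^2 + 6.84*g - 2.11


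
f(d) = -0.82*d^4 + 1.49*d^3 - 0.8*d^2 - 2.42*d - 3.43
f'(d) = -3.28*d^3 + 4.47*d^2 - 1.6*d - 2.42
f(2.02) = -12.95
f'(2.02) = -14.45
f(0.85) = -5.58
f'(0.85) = -2.56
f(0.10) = -3.68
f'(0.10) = -2.54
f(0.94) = -5.81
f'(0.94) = -2.70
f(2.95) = -41.38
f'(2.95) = -52.45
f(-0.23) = -2.94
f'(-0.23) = -1.78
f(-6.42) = -1808.14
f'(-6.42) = 1060.01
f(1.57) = -8.42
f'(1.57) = -6.61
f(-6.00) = -1402.27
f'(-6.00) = 876.58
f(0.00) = -3.43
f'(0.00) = -2.42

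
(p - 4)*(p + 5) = p^2 + p - 20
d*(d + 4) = d^2 + 4*d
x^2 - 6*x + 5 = (x - 5)*(x - 1)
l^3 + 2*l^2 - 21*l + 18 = (l - 3)*(l - 1)*(l + 6)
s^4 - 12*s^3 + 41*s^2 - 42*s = s*(s - 7)*(s - 3)*(s - 2)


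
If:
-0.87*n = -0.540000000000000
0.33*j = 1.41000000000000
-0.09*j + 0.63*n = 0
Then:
No Solution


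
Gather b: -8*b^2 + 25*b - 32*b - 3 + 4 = -8*b^2 - 7*b + 1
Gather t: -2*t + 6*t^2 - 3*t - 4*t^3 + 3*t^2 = -4*t^3 + 9*t^2 - 5*t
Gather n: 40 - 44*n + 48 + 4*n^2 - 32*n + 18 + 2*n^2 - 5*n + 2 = 6*n^2 - 81*n + 108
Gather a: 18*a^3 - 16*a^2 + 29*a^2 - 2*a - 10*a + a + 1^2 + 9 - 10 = 18*a^3 + 13*a^2 - 11*a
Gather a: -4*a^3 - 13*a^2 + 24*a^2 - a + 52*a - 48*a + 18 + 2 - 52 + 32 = -4*a^3 + 11*a^2 + 3*a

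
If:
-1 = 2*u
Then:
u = -1/2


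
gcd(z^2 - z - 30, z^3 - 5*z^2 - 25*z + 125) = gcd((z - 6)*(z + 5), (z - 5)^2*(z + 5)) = z + 5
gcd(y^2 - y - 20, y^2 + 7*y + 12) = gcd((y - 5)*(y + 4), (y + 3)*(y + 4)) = y + 4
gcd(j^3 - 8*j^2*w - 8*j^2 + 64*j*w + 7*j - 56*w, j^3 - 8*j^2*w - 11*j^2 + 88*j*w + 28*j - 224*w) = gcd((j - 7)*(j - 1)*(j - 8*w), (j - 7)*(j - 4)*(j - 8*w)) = -j^2 + 8*j*w + 7*j - 56*w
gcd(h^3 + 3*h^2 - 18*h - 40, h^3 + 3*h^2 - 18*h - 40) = h^3 + 3*h^2 - 18*h - 40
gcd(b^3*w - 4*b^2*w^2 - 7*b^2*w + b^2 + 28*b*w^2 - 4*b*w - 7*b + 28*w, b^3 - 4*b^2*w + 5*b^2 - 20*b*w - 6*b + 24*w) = -b + 4*w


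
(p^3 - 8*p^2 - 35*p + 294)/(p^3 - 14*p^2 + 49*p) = (p + 6)/p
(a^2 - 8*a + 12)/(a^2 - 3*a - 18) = (a - 2)/(a + 3)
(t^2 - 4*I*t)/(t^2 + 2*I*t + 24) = t/(t + 6*I)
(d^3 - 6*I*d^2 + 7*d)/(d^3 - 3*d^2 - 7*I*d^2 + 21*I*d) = (d + I)/(d - 3)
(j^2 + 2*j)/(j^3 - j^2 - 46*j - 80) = j/(j^2 - 3*j - 40)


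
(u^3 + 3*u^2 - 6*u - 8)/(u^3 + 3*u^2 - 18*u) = (u^3 + 3*u^2 - 6*u - 8)/(u*(u^2 + 3*u - 18))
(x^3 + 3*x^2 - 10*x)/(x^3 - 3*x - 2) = x*(x + 5)/(x^2 + 2*x + 1)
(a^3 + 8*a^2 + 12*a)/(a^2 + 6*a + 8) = a*(a + 6)/(a + 4)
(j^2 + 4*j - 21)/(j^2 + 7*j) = (j - 3)/j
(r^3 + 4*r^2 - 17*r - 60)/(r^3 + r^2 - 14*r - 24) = (r + 5)/(r + 2)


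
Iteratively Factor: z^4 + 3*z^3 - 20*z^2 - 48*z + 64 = (z - 4)*(z^3 + 7*z^2 + 8*z - 16) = (z - 4)*(z - 1)*(z^2 + 8*z + 16) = (z - 4)*(z - 1)*(z + 4)*(z + 4)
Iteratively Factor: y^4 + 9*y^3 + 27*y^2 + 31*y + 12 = (y + 1)*(y^3 + 8*y^2 + 19*y + 12) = (y + 1)*(y + 3)*(y^2 + 5*y + 4) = (y + 1)*(y + 3)*(y + 4)*(y + 1)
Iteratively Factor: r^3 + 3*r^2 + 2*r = (r)*(r^2 + 3*r + 2) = r*(r + 2)*(r + 1)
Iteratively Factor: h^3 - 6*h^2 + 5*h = (h - 5)*(h^2 - h) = (h - 5)*(h - 1)*(h)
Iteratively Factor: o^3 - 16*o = (o - 4)*(o^2 + 4*o) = (o - 4)*(o + 4)*(o)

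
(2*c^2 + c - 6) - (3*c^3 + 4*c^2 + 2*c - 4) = -3*c^3 - 2*c^2 - c - 2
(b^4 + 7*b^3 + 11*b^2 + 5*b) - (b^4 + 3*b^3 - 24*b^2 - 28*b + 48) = 4*b^3 + 35*b^2 + 33*b - 48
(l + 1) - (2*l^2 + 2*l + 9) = -2*l^2 - l - 8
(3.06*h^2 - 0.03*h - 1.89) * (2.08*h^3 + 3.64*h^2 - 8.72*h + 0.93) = 6.3648*h^5 + 11.076*h^4 - 30.7236*h^3 - 3.7722*h^2 + 16.4529*h - 1.7577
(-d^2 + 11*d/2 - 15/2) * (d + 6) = -d^3 - d^2/2 + 51*d/2 - 45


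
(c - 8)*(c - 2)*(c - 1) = c^3 - 11*c^2 + 26*c - 16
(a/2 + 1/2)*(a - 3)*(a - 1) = a^3/2 - 3*a^2/2 - a/2 + 3/2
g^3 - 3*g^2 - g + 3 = (g - 3)*(g - 1)*(g + 1)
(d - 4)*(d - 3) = d^2 - 7*d + 12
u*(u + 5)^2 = u^3 + 10*u^2 + 25*u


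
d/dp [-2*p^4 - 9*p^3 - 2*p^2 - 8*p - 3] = -8*p^3 - 27*p^2 - 4*p - 8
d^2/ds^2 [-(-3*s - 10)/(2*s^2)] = 3*(s + 10)/s^4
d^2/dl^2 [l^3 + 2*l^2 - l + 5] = 6*l + 4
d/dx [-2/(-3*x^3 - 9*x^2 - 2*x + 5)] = 2*(-9*x^2 - 18*x - 2)/(3*x^3 + 9*x^2 + 2*x - 5)^2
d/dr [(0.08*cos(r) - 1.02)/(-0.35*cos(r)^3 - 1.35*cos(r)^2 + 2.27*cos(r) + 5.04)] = (-0.056*cos(r)^3 + 0.963*cos(r)^2 + 2.754*cos(r) - 2.7186)*sin(r)/(0.1225*cos(r)^6 + 0.945*cos(r)^5 + 0.2335*cos(r)^4 - 9.657*cos(r)^3 - 8.4551*cos(r)^2 + 22.8816*cos(r) + 25.4016)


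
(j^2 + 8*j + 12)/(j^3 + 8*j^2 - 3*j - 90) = (j + 2)/(j^2 + 2*j - 15)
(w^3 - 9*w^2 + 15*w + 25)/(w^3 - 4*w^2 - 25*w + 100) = (w^2 - 4*w - 5)/(w^2 + w - 20)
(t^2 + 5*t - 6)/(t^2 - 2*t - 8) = (-t^2 - 5*t + 6)/(-t^2 + 2*t + 8)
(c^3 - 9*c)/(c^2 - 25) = c*(c^2 - 9)/(c^2 - 25)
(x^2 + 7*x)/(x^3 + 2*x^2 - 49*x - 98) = x/(x^2 - 5*x - 14)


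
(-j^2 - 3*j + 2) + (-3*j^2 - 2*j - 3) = -4*j^2 - 5*j - 1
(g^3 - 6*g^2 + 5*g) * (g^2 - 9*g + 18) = g^5 - 15*g^4 + 77*g^3 - 153*g^2 + 90*g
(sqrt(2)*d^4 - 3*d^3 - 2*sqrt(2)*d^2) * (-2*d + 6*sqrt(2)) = -2*sqrt(2)*d^5 + 18*d^4 - 14*sqrt(2)*d^3 - 24*d^2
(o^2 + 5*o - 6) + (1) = o^2 + 5*o - 5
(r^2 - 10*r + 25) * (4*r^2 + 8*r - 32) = 4*r^4 - 32*r^3 - 12*r^2 + 520*r - 800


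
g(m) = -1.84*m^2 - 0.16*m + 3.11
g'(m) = -3.68*m - 0.16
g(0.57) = 2.42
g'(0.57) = -2.26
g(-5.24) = -46.57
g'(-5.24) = 19.12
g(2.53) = -9.07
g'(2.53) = -9.47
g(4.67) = -37.77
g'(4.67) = -17.35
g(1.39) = -0.67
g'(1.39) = -5.28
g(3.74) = -23.23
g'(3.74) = -13.92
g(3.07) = -14.72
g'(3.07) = -11.46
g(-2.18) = -5.29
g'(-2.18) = 7.86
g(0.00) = 3.11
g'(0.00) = -0.16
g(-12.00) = -259.93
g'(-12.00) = 44.00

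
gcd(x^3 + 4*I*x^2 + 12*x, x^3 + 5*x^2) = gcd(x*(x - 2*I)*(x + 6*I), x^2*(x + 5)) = x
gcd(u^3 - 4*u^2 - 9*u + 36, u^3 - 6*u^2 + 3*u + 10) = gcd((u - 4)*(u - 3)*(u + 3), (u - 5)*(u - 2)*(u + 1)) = 1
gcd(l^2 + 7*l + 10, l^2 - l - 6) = l + 2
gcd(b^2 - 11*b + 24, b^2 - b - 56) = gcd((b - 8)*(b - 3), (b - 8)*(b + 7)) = b - 8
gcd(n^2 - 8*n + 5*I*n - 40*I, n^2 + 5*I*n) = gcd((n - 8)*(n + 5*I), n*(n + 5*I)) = n + 5*I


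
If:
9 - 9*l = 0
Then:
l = 1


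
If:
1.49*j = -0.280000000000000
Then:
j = -0.19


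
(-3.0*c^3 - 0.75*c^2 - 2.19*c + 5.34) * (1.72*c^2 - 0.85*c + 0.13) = -5.16*c^5 + 1.26*c^4 - 3.5193*c^3 + 10.9488*c^2 - 4.8237*c + 0.6942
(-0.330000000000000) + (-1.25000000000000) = -1.58000000000000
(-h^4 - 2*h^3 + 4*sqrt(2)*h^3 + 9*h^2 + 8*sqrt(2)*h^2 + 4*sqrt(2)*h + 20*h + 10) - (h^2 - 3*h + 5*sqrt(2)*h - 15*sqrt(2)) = -h^4 - 2*h^3 + 4*sqrt(2)*h^3 + 8*h^2 + 8*sqrt(2)*h^2 - sqrt(2)*h + 23*h + 10 + 15*sqrt(2)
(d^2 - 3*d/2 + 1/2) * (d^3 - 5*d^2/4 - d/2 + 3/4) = d^5 - 11*d^4/4 + 15*d^3/8 + 7*d^2/8 - 11*d/8 + 3/8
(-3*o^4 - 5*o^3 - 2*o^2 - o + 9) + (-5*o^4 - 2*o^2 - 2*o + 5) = -8*o^4 - 5*o^3 - 4*o^2 - 3*o + 14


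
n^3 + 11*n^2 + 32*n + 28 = (n + 2)^2*(n + 7)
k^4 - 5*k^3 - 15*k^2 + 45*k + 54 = (k - 6)*(k - 3)*(k + 1)*(k + 3)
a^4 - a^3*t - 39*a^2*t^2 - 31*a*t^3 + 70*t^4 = (a - 7*t)*(a - t)*(a + 2*t)*(a + 5*t)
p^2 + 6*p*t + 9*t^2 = (p + 3*t)^2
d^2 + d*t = d*(d + t)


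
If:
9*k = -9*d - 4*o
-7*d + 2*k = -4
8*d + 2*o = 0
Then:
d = 36/49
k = 4/7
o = -144/49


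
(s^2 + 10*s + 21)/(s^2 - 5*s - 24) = (s + 7)/(s - 8)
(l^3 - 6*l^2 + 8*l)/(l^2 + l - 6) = l*(l - 4)/(l + 3)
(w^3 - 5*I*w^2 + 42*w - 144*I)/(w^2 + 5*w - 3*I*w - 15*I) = (w^2 - 2*I*w + 48)/(w + 5)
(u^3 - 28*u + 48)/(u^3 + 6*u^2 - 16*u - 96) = (u - 2)/(u + 4)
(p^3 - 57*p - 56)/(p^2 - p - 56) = p + 1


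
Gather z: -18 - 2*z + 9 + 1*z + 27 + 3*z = 2*z + 18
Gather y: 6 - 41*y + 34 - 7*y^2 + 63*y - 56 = -7*y^2 + 22*y - 16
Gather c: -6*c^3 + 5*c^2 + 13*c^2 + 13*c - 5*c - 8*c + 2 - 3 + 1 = -6*c^3 + 18*c^2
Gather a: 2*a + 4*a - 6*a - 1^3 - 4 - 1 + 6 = 0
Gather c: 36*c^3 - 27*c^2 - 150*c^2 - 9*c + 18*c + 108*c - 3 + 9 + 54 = 36*c^3 - 177*c^2 + 117*c + 60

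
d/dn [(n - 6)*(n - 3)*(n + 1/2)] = 3*n^2 - 17*n + 27/2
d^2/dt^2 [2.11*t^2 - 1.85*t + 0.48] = 4.22000000000000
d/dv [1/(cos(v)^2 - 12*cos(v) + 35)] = 2*(cos(v) - 6)*sin(v)/(cos(v)^2 - 12*cos(v) + 35)^2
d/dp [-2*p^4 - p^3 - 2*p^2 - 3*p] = -8*p^3 - 3*p^2 - 4*p - 3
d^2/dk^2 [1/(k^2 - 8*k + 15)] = 2*(-k^2 + 8*k + 4*(k - 4)^2 - 15)/(k^2 - 8*k + 15)^3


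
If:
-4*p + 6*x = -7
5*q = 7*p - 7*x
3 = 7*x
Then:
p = 67/28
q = 11/4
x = 3/7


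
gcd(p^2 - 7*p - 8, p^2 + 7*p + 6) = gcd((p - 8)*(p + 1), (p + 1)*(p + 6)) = p + 1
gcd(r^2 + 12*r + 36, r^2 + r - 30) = r + 6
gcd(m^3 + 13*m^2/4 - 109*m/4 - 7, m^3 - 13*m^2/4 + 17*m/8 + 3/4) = m + 1/4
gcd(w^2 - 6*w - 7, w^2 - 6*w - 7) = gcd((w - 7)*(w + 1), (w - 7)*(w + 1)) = w^2 - 6*w - 7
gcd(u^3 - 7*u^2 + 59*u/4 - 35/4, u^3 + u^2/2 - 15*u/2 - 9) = 1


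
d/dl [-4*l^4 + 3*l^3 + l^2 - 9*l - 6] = -16*l^3 + 9*l^2 + 2*l - 9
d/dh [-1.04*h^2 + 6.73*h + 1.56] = 6.73 - 2.08*h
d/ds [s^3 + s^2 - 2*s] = 3*s^2 + 2*s - 2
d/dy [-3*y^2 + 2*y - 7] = 2 - 6*y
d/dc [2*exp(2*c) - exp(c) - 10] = (4*exp(c) - 1)*exp(c)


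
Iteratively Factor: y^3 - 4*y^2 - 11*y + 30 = (y + 3)*(y^2 - 7*y + 10) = (y - 5)*(y + 3)*(y - 2)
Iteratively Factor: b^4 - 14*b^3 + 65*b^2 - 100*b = (b - 4)*(b^3 - 10*b^2 + 25*b) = (b - 5)*(b - 4)*(b^2 - 5*b) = b*(b - 5)*(b - 4)*(b - 5)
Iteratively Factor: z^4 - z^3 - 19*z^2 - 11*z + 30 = (z - 1)*(z^3 - 19*z - 30) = (z - 5)*(z - 1)*(z^2 + 5*z + 6) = (z - 5)*(z - 1)*(z + 2)*(z + 3)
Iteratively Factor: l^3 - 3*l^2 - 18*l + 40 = (l + 4)*(l^2 - 7*l + 10) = (l - 5)*(l + 4)*(l - 2)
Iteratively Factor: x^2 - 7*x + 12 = (x - 3)*(x - 4)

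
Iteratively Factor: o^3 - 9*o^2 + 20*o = (o)*(o^2 - 9*o + 20) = o*(o - 5)*(o - 4)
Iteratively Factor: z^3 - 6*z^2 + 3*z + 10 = (z - 5)*(z^2 - z - 2) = (z - 5)*(z + 1)*(z - 2)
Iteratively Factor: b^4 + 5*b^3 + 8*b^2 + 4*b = (b)*(b^3 + 5*b^2 + 8*b + 4) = b*(b + 1)*(b^2 + 4*b + 4) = b*(b + 1)*(b + 2)*(b + 2)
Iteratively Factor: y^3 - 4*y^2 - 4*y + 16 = (y - 2)*(y^2 - 2*y - 8) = (y - 4)*(y - 2)*(y + 2)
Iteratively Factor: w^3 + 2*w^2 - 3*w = (w)*(w^2 + 2*w - 3) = w*(w - 1)*(w + 3)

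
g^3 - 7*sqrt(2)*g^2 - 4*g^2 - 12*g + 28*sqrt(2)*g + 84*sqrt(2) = (g - 6)*(g + 2)*(g - 7*sqrt(2))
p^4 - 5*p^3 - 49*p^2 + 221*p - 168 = (p - 8)*(p - 3)*(p - 1)*(p + 7)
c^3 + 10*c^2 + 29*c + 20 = (c + 1)*(c + 4)*(c + 5)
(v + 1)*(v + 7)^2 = v^3 + 15*v^2 + 63*v + 49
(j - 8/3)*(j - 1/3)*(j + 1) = j^3 - 2*j^2 - 19*j/9 + 8/9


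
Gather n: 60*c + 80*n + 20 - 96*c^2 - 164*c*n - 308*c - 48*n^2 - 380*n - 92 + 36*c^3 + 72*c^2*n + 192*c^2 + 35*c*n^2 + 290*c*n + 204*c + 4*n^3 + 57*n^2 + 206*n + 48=36*c^3 + 96*c^2 - 44*c + 4*n^3 + n^2*(35*c + 9) + n*(72*c^2 + 126*c - 94) - 24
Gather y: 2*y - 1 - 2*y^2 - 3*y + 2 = -2*y^2 - y + 1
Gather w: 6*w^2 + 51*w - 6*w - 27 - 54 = 6*w^2 + 45*w - 81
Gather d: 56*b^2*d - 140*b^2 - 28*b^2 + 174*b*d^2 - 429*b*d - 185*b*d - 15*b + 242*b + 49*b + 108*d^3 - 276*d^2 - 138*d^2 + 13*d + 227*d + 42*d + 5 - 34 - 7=-168*b^2 + 276*b + 108*d^3 + d^2*(174*b - 414) + d*(56*b^2 - 614*b + 282) - 36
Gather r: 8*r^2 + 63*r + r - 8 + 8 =8*r^2 + 64*r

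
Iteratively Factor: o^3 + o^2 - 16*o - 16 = (o + 1)*(o^2 - 16) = (o + 1)*(o + 4)*(o - 4)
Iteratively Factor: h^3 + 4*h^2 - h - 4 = (h + 1)*(h^2 + 3*h - 4) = (h - 1)*(h + 1)*(h + 4)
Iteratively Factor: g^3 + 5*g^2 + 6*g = (g)*(g^2 + 5*g + 6) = g*(g + 3)*(g + 2)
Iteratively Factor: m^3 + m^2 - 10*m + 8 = (m - 2)*(m^2 + 3*m - 4) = (m - 2)*(m - 1)*(m + 4)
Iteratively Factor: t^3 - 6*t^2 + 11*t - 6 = (t - 1)*(t^2 - 5*t + 6) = (t - 2)*(t - 1)*(t - 3)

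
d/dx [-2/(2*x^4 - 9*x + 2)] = 2*(8*x^3 - 9)/(2*x^4 - 9*x + 2)^2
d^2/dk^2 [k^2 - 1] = 2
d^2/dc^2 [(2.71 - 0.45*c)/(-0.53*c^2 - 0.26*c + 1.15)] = ((2.6386 - 1.431*c)*(0.53*c^2 + 0.26*c - 1.15) + (0.45*c - 2.71)*(1.06*c + 0.26)*(2.12*c + 0.52))/(0.53*c^2 + 0.26*c - 1.15)^3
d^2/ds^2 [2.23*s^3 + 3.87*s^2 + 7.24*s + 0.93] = 13.38*s + 7.74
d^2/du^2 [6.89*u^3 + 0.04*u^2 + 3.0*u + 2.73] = 41.34*u + 0.08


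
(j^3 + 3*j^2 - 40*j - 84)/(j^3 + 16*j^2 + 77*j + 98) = (j - 6)/(j + 7)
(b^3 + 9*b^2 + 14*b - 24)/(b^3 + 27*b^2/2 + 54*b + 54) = 2*(b^2 + 3*b - 4)/(2*b^2 + 15*b + 18)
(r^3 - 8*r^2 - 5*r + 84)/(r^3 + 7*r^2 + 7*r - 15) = (r^2 - 11*r + 28)/(r^2 + 4*r - 5)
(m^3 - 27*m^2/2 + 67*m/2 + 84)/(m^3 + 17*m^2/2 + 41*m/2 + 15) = (m^2 - 15*m + 56)/(m^2 + 7*m + 10)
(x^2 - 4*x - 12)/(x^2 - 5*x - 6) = (x + 2)/(x + 1)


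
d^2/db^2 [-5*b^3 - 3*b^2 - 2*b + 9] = -30*b - 6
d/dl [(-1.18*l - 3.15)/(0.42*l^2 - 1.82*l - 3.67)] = (0.4956*l^2 + 2.646*l - 1.4024)/(0.1764*l^4 - 1.5288*l^3 + 0.2296*l^2 + 13.3588*l + 13.4689)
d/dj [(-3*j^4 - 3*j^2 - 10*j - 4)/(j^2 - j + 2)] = (-6*j^5 + 9*j^4 - 24*j^3 + 13*j^2 - 4*j - 24)/(j^4 - 2*j^3 + 5*j^2 - 4*j + 4)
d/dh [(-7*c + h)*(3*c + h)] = -4*c + 2*h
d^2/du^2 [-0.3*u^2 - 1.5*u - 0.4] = -0.600000000000000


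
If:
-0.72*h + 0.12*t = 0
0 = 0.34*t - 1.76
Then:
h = 0.86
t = 5.18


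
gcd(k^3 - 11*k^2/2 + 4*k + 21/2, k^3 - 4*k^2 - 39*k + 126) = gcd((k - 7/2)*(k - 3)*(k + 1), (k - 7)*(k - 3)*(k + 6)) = k - 3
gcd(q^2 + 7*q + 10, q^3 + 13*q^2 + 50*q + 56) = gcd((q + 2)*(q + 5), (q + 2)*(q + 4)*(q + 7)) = q + 2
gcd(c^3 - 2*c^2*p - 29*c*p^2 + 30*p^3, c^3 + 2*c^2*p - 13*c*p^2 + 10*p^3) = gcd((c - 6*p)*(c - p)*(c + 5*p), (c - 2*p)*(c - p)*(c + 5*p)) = -c^2 - 4*c*p + 5*p^2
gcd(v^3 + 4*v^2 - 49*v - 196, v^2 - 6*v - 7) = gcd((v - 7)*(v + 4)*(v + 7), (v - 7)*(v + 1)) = v - 7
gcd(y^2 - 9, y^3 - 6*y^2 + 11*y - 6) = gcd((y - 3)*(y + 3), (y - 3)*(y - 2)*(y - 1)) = y - 3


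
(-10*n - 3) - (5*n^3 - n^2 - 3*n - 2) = -5*n^3 + n^2 - 7*n - 1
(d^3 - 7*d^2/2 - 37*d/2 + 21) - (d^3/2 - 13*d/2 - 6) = d^3/2 - 7*d^2/2 - 12*d + 27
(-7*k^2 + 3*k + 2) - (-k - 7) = -7*k^2 + 4*k + 9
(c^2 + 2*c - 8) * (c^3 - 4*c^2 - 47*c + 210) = c^5 - 2*c^4 - 63*c^3 + 148*c^2 + 796*c - 1680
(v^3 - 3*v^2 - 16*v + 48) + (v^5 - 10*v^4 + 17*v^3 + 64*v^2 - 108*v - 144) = v^5 - 10*v^4 + 18*v^3 + 61*v^2 - 124*v - 96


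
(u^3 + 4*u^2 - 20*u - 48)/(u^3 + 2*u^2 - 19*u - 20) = (u^2 + 8*u + 12)/(u^2 + 6*u + 5)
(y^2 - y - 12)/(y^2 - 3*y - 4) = (y + 3)/(y + 1)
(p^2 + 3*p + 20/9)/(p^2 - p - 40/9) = (3*p + 4)/(3*p - 8)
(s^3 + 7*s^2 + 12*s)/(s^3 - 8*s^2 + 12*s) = (s^2 + 7*s + 12)/(s^2 - 8*s + 12)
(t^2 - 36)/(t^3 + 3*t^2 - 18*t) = (t - 6)/(t*(t - 3))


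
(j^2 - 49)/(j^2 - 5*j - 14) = (j + 7)/(j + 2)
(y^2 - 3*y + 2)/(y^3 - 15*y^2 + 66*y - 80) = (y - 1)/(y^2 - 13*y + 40)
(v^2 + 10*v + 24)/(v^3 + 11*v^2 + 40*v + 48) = (v + 6)/(v^2 + 7*v + 12)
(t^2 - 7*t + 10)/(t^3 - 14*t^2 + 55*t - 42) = (t^2 - 7*t + 10)/(t^3 - 14*t^2 + 55*t - 42)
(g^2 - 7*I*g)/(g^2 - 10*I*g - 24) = g*(-g + 7*I)/(-g^2 + 10*I*g + 24)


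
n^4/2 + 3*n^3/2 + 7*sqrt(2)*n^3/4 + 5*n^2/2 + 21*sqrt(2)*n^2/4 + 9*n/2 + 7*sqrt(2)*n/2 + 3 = (n + 2)*(n + 3*sqrt(2))*(sqrt(2)*n/2 + 1/2)*(sqrt(2)*n/2 + sqrt(2)/2)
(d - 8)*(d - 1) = d^2 - 9*d + 8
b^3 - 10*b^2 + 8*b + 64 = (b - 8)*(b - 4)*(b + 2)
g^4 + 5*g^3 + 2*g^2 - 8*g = g*(g - 1)*(g + 2)*(g + 4)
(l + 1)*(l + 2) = l^2 + 3*l + 2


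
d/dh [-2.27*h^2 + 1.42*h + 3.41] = 1.42 - 4.54*h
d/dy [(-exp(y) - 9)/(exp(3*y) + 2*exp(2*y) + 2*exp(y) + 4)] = ((exp(y) + 9)*(3*exp(2*y) + 4*exp(y) + 2) - exp(3*y) - 2*exp(2*y) - 2*exp(y) - 4)*exp(y)/(exp(3*y) + 2*exp(2*y) + 2*exp(y) + 4)^2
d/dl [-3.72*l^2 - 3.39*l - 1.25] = -7.44*l - 3.39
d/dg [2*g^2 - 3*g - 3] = 4*g - 3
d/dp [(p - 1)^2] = 2*p - 2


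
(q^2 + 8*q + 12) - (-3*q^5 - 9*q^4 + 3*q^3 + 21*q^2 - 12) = 3*q^5 + 9*q^4 - 3*q^3 - 20*q^2 + 8*q + 24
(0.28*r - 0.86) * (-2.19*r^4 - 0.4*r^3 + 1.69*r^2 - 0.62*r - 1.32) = -0.6132*r^5 + 1.7714*r^4 + 0.8172*r^3 - 1.627*r^2 + 0.1636*r + 1.1352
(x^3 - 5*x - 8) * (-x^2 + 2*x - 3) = -x^5 + 2*x^4 + 2*x^3 - 2*x^2 - x + 24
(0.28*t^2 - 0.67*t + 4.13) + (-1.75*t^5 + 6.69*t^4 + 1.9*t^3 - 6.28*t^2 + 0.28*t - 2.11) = -1.75*t^5 + 6.69*t^4 + 1.9*t^3 - 6.0*t^2 - 0.39*t + 2.02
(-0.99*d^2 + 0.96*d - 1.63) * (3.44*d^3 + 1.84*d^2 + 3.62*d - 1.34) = -3.4056*d^5 + 1.4808*d^4 - 7.4246*d^3 + 1.8026*d^2 - 7.187*d + 2.1842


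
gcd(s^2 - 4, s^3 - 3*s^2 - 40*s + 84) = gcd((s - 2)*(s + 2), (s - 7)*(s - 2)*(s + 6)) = s - 2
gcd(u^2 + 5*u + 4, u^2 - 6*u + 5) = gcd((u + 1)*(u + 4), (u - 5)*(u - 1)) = 1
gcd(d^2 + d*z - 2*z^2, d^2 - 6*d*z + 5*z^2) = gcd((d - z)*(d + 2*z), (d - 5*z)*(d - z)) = -d + z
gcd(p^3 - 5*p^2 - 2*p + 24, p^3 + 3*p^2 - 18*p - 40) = p^2 - 2*p - 8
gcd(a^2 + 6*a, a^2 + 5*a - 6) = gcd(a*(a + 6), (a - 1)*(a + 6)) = a + 6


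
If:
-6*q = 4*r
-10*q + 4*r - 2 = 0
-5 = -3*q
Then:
No Solution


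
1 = 1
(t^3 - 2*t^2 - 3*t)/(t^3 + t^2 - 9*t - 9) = t/(t + 3)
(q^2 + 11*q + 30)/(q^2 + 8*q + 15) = (q + 6)/(q + 3)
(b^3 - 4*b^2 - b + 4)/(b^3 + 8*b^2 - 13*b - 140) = (b^2 - 1)/(b^2 + 12*b + 35)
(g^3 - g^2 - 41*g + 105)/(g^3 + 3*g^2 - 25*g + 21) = (g - 5)/(g - 1)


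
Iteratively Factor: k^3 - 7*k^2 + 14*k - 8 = (k - 4)*(k^2 - 3*k + 2) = (k - 4)*(k - 2)*(k - 1)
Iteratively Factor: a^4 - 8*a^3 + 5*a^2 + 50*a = (a + 2)*(a^3 - 10*a^2 + 25*a) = (a - 5)*(a + 2)*(a^2 - 5*a) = (a - 5)^2*(a + 2)*(a)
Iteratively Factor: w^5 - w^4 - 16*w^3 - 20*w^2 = (w)*(w^4 - w^3 - 16*w^2 - 20*w) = w*(w - 5)*(w^3 + 4*w^2 + 4*w) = w^2*(w - 5)*(w^2 + 4*w + 4) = w^2*(w - 5)*(w + 2)*(w + 2)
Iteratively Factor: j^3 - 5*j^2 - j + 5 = (j - 1)*(j^2 - 4*j - 5) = (j - 1)*(j + 1)*(j - 5)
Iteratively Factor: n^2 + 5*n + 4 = (n + 4)*(n + 1)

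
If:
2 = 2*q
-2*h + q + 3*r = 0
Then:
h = 3*r/2 + 1/2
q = 1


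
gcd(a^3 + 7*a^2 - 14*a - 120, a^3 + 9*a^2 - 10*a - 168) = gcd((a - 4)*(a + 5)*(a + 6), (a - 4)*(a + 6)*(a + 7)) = a^2 + 2*a - 24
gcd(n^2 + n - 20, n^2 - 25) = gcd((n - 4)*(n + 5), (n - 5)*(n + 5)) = n + 5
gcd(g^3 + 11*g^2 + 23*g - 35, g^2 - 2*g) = 1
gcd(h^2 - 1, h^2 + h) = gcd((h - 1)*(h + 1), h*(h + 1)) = h + 1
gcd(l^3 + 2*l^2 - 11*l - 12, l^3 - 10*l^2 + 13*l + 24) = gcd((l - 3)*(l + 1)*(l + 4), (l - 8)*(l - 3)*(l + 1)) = l^2 - 2*l - 3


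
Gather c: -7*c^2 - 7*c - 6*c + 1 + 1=-7*c^2 - 13*c + 2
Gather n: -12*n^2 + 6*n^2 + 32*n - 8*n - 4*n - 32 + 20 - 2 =-6*n^2 + 20*n - 14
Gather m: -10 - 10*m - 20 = -10*m - 30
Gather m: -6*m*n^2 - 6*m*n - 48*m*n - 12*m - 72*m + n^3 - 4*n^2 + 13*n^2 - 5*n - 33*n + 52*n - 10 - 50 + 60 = m*(-6*n^2 - 54*n - 84) + n^3 + 9*n^2 + 14*n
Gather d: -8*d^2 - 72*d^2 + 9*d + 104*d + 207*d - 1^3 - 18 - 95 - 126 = -80*d^2 + 320*d - 240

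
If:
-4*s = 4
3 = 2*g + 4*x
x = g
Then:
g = 1/2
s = -1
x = 1/2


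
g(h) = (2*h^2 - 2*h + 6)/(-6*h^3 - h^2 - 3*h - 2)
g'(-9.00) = 0.01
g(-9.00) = 0.04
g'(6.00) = 0.01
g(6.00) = -0.05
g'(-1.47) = 0.98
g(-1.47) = 0.69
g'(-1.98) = 0.36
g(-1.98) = 0.38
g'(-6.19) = 0.01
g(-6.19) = 0.07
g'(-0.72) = 23.50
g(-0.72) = 4.51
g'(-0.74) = 19.69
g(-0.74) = 4.08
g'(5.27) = 0.01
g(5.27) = -0.06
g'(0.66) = 1.69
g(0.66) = -0.90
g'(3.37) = 0.03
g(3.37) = -0.09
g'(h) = (4*h - 2)/(-6*h^3 - h^2 - 3*h - 2) + (2*h^2 - 2*h + 6)*(18*h^2 + 2*h + 3)/(-6*h^3 - h^2 - 3*h - 2)^2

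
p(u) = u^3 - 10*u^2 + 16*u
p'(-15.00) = 991.00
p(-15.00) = -5865.00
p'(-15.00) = 991.00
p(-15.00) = -5865.00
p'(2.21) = -13.55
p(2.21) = -2.69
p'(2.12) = -12.92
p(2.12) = -1.50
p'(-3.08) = 106.06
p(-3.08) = -173.36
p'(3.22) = -17.29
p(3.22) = -18.78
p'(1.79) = -10.19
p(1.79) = 2.33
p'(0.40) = 8.48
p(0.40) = 4.86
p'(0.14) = 13.26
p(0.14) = 2.05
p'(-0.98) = 38.48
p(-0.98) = -26.23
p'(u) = 3*u^2 - 20*u + 16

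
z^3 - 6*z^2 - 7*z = z*(z - 7)*(z + 1)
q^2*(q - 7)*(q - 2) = q^4 - 9*q^3 + 14*q^2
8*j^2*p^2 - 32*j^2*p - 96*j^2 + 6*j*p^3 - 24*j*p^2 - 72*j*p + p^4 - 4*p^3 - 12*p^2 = (2*j + p)*(4*j + p)*(p - 6)*(p + 2)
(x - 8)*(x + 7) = x^2 - x - 56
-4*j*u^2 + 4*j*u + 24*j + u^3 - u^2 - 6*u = (-4*j + u)*(u - 3)*(u + 2)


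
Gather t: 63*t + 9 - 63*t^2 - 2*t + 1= -63*t^2 + 61*t + 10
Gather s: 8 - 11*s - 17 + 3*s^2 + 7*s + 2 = 3*s^2 - 4*s - 7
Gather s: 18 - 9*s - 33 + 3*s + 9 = -6*s - 6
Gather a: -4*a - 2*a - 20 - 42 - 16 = -6*a - 78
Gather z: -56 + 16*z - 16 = 16*z - 72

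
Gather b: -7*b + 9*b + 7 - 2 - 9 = 2*b - 4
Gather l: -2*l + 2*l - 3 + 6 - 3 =0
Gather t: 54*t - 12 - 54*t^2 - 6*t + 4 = -54*t^2 + 48*t - 8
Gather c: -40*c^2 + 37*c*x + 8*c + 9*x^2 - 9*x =-40*c^2 + c*(37*x + 8) + 9*x^2 - 9*x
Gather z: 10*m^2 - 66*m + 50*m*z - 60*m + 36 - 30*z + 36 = 10*m^2 - 126*m + z*(50*m - 30) + 72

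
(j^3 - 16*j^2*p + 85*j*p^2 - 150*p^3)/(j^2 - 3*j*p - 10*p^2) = (j^2 - 11*j*p + 30*p^2)/(j + 2*p)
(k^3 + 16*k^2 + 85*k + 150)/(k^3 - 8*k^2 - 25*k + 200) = (k^2 + 11*k + 30)/(k^2 - 13*k + 40)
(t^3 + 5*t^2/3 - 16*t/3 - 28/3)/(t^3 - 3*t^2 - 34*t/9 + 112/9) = 3*(t + 2)/(3*t - 8)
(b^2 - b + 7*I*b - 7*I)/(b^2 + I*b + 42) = (b - 1)/(b - 6*I)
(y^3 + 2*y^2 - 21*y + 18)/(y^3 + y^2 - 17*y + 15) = (y + 6)/(y + 5)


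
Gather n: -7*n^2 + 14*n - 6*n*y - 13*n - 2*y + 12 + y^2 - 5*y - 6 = -7*n^2 + n*(1 - 6*y) + y^2 - 7*y + 6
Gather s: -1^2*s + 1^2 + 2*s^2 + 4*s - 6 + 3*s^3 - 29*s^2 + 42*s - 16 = 3*s^3 - 27*s^2 + 45*s - 21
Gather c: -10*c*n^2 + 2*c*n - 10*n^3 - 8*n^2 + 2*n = c*(-10*n^2 + 2*n) - 10*n^3 - 8*n^2 + 2*n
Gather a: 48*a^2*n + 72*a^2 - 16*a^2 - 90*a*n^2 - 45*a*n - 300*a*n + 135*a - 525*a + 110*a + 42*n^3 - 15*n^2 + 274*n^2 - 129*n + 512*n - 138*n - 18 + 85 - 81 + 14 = a^2*(48*n + 56) + a*(-90*n^2 - 345*n - 280) + 42*n^3 + 259*n^2 + 245*n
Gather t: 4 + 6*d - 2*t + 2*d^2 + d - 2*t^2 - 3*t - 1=2*d^2 + 7*d - 2*t^2 - 5*t + 3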